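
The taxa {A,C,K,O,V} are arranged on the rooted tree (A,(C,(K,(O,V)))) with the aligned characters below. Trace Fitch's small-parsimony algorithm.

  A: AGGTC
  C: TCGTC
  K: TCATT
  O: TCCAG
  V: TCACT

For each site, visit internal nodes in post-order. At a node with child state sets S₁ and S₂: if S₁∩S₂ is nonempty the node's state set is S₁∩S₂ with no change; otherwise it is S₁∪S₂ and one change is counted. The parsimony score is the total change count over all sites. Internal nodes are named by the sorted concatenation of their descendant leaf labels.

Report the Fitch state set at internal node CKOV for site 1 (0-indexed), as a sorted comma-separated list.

C

OV@0: {T} ∩ {T} = {T} (intersection, +0)
KOV@0: {T} ∩ {T} = {T} (intersection, +0)
CKOV@0: {T} ∩ {T} = {T} (intersection, +0)
ACKOV@0: {A} ∪ {T} = {A,T} (union, +1)
OV@1: {C} ∩ {C} = {C} (intersection, +0)
KOV@1: {C} ∩ {C} = {C} (intersection, +0)
CKOV@1: {C} ∩ {C} = {C} (intersection, +0)
ACKOV@1: {G} ∪ {C} = {C,G} (union, +1)
OV@2: {C} ∪ {A} = {A,C} (union, +1)
KOV@2: {A} ∩ {A,C} = {A} (intersection, +0)
CKOV@2: {G} ∪ {A} = {A,G} (union, +1)
ACKOV@2: {G} ∩ {A,G} = {G} (intersection, +0)
OV@3: {A} ∪ {C} = {A,C} (union, +1)
KOV@3: {T} ∪ {A,C} = {A,C,T} (union, +1)
CKOV@3: {T} ∩ {A,C,T} = {T} (intersection, +0)
ACKOV@3: {T} ∩ {T} = {T} (intersection, +0)
OV@4: {G} ∪ {T} = {G,T} (union, +1)
KOV@4: {T} ∩ {G,T} = {T} (intersection, +0)
CKOV@4: {C} ∪ {T} = {C,T} (union, +1)
ACKOV@4: {C} ∩ {C,T} = {C} (intersection, +0)
per-site changes: [1, 1, 2, 2, 2]; total = 8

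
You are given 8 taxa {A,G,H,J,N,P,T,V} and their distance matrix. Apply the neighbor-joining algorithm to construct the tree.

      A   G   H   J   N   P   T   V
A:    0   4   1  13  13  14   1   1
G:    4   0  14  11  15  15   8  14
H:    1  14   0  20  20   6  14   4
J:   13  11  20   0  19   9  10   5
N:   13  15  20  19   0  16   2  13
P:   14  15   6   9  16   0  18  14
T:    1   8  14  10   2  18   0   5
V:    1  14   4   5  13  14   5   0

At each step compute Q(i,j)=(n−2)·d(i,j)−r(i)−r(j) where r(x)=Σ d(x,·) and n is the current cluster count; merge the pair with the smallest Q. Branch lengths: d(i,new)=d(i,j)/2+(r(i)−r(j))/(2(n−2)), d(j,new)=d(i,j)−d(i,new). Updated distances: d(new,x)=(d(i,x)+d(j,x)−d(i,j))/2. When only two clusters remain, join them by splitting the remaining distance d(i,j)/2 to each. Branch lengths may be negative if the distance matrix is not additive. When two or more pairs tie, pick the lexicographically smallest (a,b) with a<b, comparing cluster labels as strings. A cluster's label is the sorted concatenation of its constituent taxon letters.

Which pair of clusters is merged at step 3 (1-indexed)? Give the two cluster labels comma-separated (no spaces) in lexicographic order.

J,V

iteration 1: select N,T (d=2, Q=-144); attach at lengths (13/3, -7/3); label the merged cluster NT
  updated: d(A,NT)=6, d(G,NT)=21/2, d(H,NT)=16, d(J,NT)=27/2, d(NT,P)=16, d(NT,V)=8
iteration 2: select H,P (d=6, Q=-105); attach at lengths (17/10, 43/10); label the merged cluster HP
  updated: d(A,HP)=9/2, d(G,HP)=23/2, d(HP,J)=23/2, d(HP,NT)=13, d(HP,V)=6
iteration 3: select J,V (d=5, Q=-68); attach at lengths (5, 0); label the merged cluster JV
  updated: d(A,JV)=9/2, d(G,JV)=10, d(HP,JV)=25/4, d(JV,NT)=33/4
iteration 4: select HP,JV (d=25/4, Q=-91/2); attach at lengths (25/6, 25/12); label the merged cluster HJPV
  updated: d(A,HJPV)=11/8, d(G,HJPV)=61/8, d(HJPV,NT)=15/2
iteration 5: select A,G (d=4, Q=-51/2); attach at lengths (-11/16, 75/16); label the merged cluster AG
  updated: d(AG,HJPV)=5/2, d(AG,NT)=25/4
iteration 6: select AG,HJPV (d=5/2, Q=-65/4); attach at lengths (5/8, 15/8); label the merged cluster AGHJPV
  updated: d(AGHJPV,NT)=45/8
iteration 7: select AGHJPV,NT (d=45/8); attach at lengths (45/16, 45/16); label the merged cluster AGHJNPTV
final tree: (((A:-11/16,G:75/16):5/8,((H:17/10,P:43/10):25/6,(J:5,V:0):25/12):15/8):45/16,(N:13/3,T:-7/3):45/16)
total length: 251/8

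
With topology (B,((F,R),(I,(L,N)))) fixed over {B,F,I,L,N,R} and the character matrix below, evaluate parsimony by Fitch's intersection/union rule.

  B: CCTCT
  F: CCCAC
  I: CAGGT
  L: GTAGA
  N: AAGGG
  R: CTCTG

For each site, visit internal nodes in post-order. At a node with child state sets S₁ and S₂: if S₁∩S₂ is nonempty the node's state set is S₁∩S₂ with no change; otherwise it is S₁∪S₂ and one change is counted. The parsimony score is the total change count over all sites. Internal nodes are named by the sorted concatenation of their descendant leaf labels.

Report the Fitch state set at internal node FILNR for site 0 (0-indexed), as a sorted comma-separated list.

C

[col 0] FR: children F:{C}, R:{C} ∩→ {C}; cost 0
[col 0] LN: children L:{G}, N:{A} ∪→ {A,G}; cost 1
[col 0] ILN: children I:{C}, LN:{A,G} ∪→ {A,C,G}; cost 1
[col 0] FILNR: children FR:{C}, ILN:{A,C,G} ∩→ {C}; cost 0
[col 0] BFILNR: children B:{C}, FILNR:{C} ∩→ {C}; cost 0
[col 1] FR: children F:{C}, R:{T} ∪→ {C,T}; cost 1
[col 1] LN: children L:{T}, N:{A} ∪→ {A,T}; cost 1
[col 1] ILN: children I:{A}, LN:{A,T} ∩→ {A}; cost 0
[col 1] FILNR: children FR:{C,T}, ILN:{A} ∪→ {A,C,T}; cost 1
[col 1] BFILNR: children B:{C}, FILNR:{A,C,T} ∩→ {C}; cost 0
[col 2] FR: children F:{C}, R:{C} ∩→ {C}; cost 0
[col 2] LN: children L:{A}, N:{G} ∪→ {A,G}; cost 1
[col 2] ILN: children I:{G}, LN:{A,G} ∩→ {G}; cost 0
[col 2] FILNR: children FR:{C}, ILN:{G} ∪→ {C,G}; cost 1
[col 2] BFILNR: children B:{T}, FILNR:{C,G} ∪→ {C,G,T}; cost 1
[col 3] FR: children F:{A}, R:{T} ∪→ {A,T}; cost 1
[col 3] LN: children L:{G}, N:{G} ∩→ {G}; cost 0
[col 3] ILN: children I:{G}, LN:{G} ∩→ {G}; cost 0
[col 3] FILNR: children FR:{A,T}, ILN:{G} ∪→ {A,G,T}; cost 1
[col 3] BFILNR: children B:{C}, FILNR:{A,G,T} ∪→ {A,C,G,T}; cost 1
[col 4] FR: children F:{C}, R:{G} ∪→ {C,G}; cost 1
[col 4] LN: children L:{A}, N:{G} ∪→ {A,G}; cost 1
[col 4] ILN: children I:{T}, LN:{A,G} ∪→ {A,G,T}; cost 1
[col 4] FILNR: children FR:{C,G}, ILN:{A,G,T} ∩→ {G}; cost 0
[col 4] BFILNR: children B:{T}, FILNR:{G} ∪→ {G,T}; cost 1
per-site changes: [2, 3, 3, 3, 4]; total = 15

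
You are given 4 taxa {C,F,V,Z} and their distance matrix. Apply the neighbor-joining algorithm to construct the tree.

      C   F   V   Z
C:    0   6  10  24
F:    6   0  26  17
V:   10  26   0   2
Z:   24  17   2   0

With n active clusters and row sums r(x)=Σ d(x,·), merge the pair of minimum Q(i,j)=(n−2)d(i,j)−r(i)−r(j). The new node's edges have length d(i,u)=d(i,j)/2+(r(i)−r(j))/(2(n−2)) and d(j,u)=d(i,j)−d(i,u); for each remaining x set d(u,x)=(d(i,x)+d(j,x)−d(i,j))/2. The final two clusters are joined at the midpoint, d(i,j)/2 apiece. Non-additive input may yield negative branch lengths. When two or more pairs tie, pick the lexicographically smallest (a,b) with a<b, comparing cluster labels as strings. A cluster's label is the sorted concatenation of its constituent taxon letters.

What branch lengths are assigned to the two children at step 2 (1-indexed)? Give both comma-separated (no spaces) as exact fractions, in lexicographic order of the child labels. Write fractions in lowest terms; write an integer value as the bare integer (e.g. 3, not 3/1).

61/4,-1/4

1. join C+F (d=6, Q=-77) ⇒ CF; edges |C|=3/4, |F|=21/4
  updated: d(CF,V)=15, d(CF,Z)=35/2
2. join CF+V (d=15, Q=-69/2) ⇒ CFV; edges |CF|=61/4, |V|=-1/4
  updated: d(CFV,Z)=9/4
3. join CFV+Z (d=9/4) ⇒ CFVZ; edges |CFV|=9/8, |Z|=9/8
final tree: (((C:3/4,F:21/4):61/4,V:-1/4):9/8,Z:9/8)
total length: 93/4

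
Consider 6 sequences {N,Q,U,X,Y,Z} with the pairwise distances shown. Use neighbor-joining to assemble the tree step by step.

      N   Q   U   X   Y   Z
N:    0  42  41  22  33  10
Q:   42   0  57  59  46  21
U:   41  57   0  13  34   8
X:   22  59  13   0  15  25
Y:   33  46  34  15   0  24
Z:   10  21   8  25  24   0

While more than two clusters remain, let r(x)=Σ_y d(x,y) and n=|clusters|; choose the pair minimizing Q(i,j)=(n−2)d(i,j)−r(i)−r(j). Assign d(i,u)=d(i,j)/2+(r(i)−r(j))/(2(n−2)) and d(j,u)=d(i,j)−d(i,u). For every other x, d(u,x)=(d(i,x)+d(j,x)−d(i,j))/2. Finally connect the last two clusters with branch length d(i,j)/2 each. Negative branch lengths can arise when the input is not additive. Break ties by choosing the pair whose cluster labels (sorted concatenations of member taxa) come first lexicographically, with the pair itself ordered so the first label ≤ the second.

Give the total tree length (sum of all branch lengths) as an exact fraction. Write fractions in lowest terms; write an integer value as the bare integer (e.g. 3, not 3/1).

step 1: merge (U,X) at d=13, Q=-235; branch lengths U→71/8, X→33/8; new cluster UX
  updated: d(N,UX)=25, d(Q,UX)=103/2, d(UX,Y)=18, d(UX,Z)=10
step 2: merge (UX,Y) at d=18, Q=-343/2; branch lengths UX→25/4, Y→47/4; new cluster UXY
  updated: d(N,UXY)=20, d(Q,UXY)=159/4, d(UXY,Z)=8
step 3: merge (N,UXY) at d=20, Q=-399/4; branch lengths N→177/16, UXY→143/16; new cluster NUXY
  updated: d(NUXY,Q)=247/8, d(NUXY,Z)=-1
step 4: merge (NUXY,Q) at d=247/8, Q=-407/8; branch lengths NUXY→71/16, Q→423/16; new cluster NQUXY
  updated: d(NQUXY,Z)=-87/16
step 5: merge (NQUXY,Z) at d=-87/16; branch lengths NQUXY→-87/32, Z→-87/32; new cluster NQUXYZ
final tree: (((N:177/16,((U:71/8,X:33/8):25/4,Y:47/4):143/16):71/16,Q:423/16):-87/32,Z:-87/32)
total length: 1223/16

1223/16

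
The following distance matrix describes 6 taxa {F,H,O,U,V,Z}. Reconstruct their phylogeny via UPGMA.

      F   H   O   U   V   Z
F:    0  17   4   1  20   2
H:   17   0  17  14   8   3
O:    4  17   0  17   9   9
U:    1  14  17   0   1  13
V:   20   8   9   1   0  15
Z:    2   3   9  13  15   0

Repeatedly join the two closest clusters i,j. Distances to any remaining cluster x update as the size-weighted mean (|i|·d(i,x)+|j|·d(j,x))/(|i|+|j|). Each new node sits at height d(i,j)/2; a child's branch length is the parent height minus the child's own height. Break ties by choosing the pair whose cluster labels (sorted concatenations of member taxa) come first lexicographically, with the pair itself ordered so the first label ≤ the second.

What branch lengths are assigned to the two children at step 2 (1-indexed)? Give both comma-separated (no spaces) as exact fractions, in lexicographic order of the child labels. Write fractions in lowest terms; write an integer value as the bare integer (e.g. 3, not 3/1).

3/2,3/2

1. join F+U (d=1) ⇒ FU; edges |F|=1/2, |U|=1/2
  updated: d(FU,H)=31/2, d(FU,O)=21/2, d(FU,V)=21/2, d(FU,Z)=15/2
2. join H+Z (d=3) ⇒ HZ; edges |H|=3/2, |Z|=3/2
  updated: d(FU,HZ)=23/2, d(HZ,O)=13, d(HZ,V)=23/2
3. join O+V (d=9) ⇒ OV; edges |O|=9/2, |V|=9/2
  updated: d(FU,OV)=21/2, d(HZ,OV)=49/4
4. join FU+OV (d=21/2) ⇒ FOUV; edges |FU|=19/4, |OV|=3/4
  updated: d(FOUV,HZ)=95/8
5. join FOUV+HZ (d=95/8) ⇒ FHOUVZ; edges |FOUV|=11/16, |HZ|=71/16
final tree: (((F:1/2,U:1/2):19/4,(O:9/2,V:9/2):3/4):11/16,(H:3/2,Z:3/2):71/16)
total length: 189/8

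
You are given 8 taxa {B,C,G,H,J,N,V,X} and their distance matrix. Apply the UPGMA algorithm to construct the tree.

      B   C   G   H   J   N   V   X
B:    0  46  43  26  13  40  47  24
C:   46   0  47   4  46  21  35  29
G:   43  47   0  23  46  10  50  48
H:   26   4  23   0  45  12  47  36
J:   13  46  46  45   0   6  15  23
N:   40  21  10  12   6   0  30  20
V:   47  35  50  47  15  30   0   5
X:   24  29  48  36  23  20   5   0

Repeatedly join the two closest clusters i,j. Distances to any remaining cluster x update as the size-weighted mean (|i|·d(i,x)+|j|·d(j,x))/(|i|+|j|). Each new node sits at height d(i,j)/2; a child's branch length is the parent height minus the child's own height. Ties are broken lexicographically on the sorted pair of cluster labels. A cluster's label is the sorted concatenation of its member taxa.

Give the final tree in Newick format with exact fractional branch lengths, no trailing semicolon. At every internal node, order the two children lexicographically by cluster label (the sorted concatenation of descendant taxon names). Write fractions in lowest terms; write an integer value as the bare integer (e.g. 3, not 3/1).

step 1: merge (C,H) at d=4; branch lengths C→2, H→2; new cluster CH
  updated: d(B,CH)=36, d(CH,G)=35, d(CH,J)=91/2, d(CH,N)=33/2, d(CH,V)=41, d(CH,X)=65/2
step 2: merge (V,X) at d=5; branch lengths V→5/2, X→5/2; new cluster VX
  updated: d(B,VX)=71/2, d(CH,VX)=147/4, d(G,VX)=49, d(J,VX)=19, d(N,VX)=25
step 3: merge (J,N) at d=6; branch lengths J→3, N→3; new cluster JN
  updated: d(B,JN)=53/2, d(CH,JN)=31, d(G,JN)=28, d(JN,VX)=22
step 4: merge (JN,VX) at d=22; branch lengths JN→8, VX→17/2; new cluster JNVX
  updated: d(B,JNVX)=31, d(CH,JNVX)=271/8, d(G,JNVX)=77/2
step 5: merge (B,JNVX) at d=31; branch lengths B→31/2, JNVX→9/2; new cluster BJNVX
  updated: d(BJNVX,CH)=343/10, d(BJNVX,G)=197/5
step 6: merge (BJNVX,CH) at d=343/10; branch lengths BJNVX→33/20, CH→303/20; new cluster BCHJNVX
  updated: d(BCHJNVX,G)=267/7
step 7: merge (BCHJNVX,G) at d=267/7; branch lengths BCHJNVX→269/140, G→267/14; new cluster BCGHJNVX
final tree: (((B:31/2,((J:3,N:3):8,(V:5/2,X:5/2):17/2):9/2):33/20,(C:2,H:2):303/20):269/140,G:267/14)
total length: 12501/140

(((B:31/2,((J:3,N:3):8,(V:5/2,X:5/2):17/2):9/2):33/20,(C:2,H:2):303/20):269/140,G:267/14)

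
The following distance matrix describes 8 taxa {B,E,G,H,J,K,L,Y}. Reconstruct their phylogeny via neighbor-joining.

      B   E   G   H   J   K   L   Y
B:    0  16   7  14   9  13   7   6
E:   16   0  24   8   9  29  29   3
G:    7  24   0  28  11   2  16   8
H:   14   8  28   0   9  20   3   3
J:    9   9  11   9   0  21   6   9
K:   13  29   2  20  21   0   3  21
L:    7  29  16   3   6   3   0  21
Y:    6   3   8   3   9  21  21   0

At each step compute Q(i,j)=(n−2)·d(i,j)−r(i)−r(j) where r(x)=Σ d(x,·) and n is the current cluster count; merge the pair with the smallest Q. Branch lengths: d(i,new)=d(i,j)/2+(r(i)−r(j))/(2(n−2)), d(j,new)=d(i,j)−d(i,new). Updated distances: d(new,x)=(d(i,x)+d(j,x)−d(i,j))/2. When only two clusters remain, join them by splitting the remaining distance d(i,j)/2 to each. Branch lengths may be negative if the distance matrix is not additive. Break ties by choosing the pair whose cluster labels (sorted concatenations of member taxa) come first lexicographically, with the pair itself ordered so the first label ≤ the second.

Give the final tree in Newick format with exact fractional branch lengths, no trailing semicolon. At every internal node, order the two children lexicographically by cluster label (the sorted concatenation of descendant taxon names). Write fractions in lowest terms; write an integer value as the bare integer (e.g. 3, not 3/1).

step 1: merge (G,K) at d=2, Q=-193; branch lengths G→-1/12, K→25/12; new cluster GK
  updated: d(B,GK)=9, d(E,GK)=51/2, d(GK,H)=23, d(GK,J)=15, d(GK,L)=17/2, d(GK,Y)=27/2
step 2: merge (E,Y) at d=3, Q=-131; branch lengths E→5, Y→-2; new cluster EY
  updated: d(B,EY)=19/2, d(EY,GK)=18, d(EY,H)=4, d(EY,J)=15/2, d(EY,L)=47/2
step 3: merge (EY,H) at d=4, Q=-199/2; branch lengths EY→51/16, H→13/16; new cluster EHY
  updated: d(B,EHY)=39/4, d(EHY,GK)=37/2, d(EHY,J)=25/4, d(EHY,L)=45/4
step 4: merge (EHY,J) at d=25/4, Q=-253/4; branch lengths EHY→113/24, J→37/24; new cluster EHJY
  updated: d(B,EHJY)=25/4, d(EHJY,GK)=109/8, d(EHJY,L)=11/2
step 5: merge (B,GK) at d=9, Q=-283/8; branch lengths B→73/32, GK→215/32; new cluster BGK
  updated: d(BGK,EHJY)=87/16, d(BGK,L)=13/4
step 6: merge (BGK,EHJY) at d=87/16, Q=-227/16; branch lengths BGK→51/32, EHJY→123/32; new cluster BEGHJKY
  updated: d(BEGHJKY,L)=53/32
step 7: merge (BEGHJKY,L) at d=53/32; branch lengths BEGHJKY→53/64, L→53/64; new cluster BEGHJKLY
final tree: (((B:73/32,(G:-1/12,K:25/12):215/32):51/32,(((E:5,Y:-2):51/16,H:13/16):113/24,J:37/24):123/32):53/64,L:53/64)
total length: 1003/32

(((B:73/32,(G:-1/12,K:25/12):215/32):51/32,(((E:5,Y:-2):51/16,H:13/16):113/24,J:37/24):123/32):53/64,L:53/64)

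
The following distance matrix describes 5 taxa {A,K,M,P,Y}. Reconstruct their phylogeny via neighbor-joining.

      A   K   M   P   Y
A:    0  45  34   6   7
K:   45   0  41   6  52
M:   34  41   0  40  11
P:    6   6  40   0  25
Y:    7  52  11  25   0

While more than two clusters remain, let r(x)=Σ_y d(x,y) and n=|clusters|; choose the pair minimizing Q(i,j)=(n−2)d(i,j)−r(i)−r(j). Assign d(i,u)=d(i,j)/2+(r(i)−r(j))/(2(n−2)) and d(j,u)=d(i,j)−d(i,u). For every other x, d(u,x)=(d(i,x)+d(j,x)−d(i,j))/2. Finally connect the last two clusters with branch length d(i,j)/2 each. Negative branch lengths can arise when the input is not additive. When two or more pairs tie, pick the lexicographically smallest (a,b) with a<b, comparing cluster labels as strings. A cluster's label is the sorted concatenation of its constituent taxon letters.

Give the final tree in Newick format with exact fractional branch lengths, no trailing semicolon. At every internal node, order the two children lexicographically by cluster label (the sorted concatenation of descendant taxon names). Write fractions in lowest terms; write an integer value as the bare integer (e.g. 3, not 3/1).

iteration 1: select K,P (d=6, Q=-203); attach at lengths (85/6, -49/6); label the merged cluster KP
  updated: d(A,KP)=45/2, d(KP,M)=75/2, d(KP,Y)=71/2
iteration 2: select A,KP (d=45/2, Q=-114); attach at lengths (13/4, 77/4); label the merged cluster AKP
  updated: d(AKP,M)=49/2, d(AKP,Y)=10
iteration 3: select AKP,M (d=49/2, Q=-91/2); attach at lengths (47/4, 51/4); label the merged cluster AKMP
  updated: d(AKMP,Y)=-7/4
iteration 4: select AKMP,Y (d=-7/4); attach at lengths (-7/8, -7/8); label the merged cluster AKMPY
final tree: (((A:13/4,(K:85/6,P:-49/6):77/4):47/4,M:51/4):-7/8,Y:-7/8)
total length: 205/4

(((A:13/4,(K:85/6,P:-49/6):77/4):47/4,M:51/4):-7/8,Y:-7/8)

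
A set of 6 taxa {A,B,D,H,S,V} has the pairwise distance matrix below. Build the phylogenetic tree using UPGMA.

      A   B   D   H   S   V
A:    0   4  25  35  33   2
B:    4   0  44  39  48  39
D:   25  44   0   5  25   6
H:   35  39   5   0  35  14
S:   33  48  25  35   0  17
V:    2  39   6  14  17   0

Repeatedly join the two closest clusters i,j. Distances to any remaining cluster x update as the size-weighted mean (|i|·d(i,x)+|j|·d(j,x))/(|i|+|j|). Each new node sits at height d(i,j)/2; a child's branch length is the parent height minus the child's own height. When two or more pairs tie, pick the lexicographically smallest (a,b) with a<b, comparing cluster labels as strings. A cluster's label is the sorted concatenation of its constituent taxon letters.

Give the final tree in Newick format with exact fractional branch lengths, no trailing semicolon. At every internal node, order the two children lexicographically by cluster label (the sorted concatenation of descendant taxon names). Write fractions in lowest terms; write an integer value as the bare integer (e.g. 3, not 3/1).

1. join A+V (d=2) ⇒ AV; edges |A|=1, |V|=1
  updated: d(AV,B)=43/2, d(AV,D)=31/2, d(AV,H)=49/2, d(AV,S)=25
2. join D+H (d=5) ⇒ DH; edges |D|=5/2, |H|=5/2
  updated: d(AV,DH)=20, d(B,DH)=83/2, d(DH,S)=30
3. join AV+DH (d=20) ⇒ ADHV; edges |AV|=9, |DH|=15/2
  updated: d(ADHV,B)=63/2, d(ADHV,S)=55/2
4. join ADHV+S (d=55/2) ⇒ ADHSV; edges |ADHV|=15/4, |S|=55/4
  updated: d(ADHSV,B)=174/5
5. join ADHSV+B (d=174/5) ⇒ ABDHSV; edges |ADHSV|=73/20, |B|=87/5
final tree: ((((A:1,V:1):9,(D:5/2,H:5/2):15/2):15/4,S:55/4):73/20,B:87/5)
total length: 1241/20

((((A:1,V:1):9,(D:5/2,H:5/2):15/2):15/4,S:55/4):73/20,B:87/5)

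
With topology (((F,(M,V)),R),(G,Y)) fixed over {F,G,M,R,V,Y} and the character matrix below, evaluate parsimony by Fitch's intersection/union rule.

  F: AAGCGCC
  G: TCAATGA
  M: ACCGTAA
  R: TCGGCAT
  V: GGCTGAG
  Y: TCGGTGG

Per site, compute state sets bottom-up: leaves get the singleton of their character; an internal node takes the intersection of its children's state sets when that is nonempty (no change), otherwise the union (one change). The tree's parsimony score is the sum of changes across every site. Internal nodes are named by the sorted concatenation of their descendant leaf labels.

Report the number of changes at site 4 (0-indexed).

3

[col 0] MV: children M:{A}, V:{G} ∪→ {A,G}; cost 1
[col 0] FMV: children F:{A}, MV:{A,G} ∩→ {A}; cost 0
[col 0] FMRV: children FMV:{A}, R:{T} ∪→ {A,T}; cost 1
[col 0] GY: children G:{T}, Y:{T} ∩→ {T}; cost 0
[col 0] FGMRVY: children FMRV:{A,T}, GY:{T} ∩→ {T}; cost 0
[col 1] MV: children M:{C}, V:{G} ∪→ {C,G}; cost 1
[col 1] FMV: children F:{A}, MV:{C,G} ∪→ {A,C,G}; cost 1
[col 1] FMRV: children FMV:{A,C,G}, R:{C} ∩→ {C}; cost 0
[col 1] GY: children G:{C}, Y:{C} ∩→ {C}; cost 0
[col 1] FGMRVY: children FMRV:{C}, GY:{C} ∩→ {C}; cost 0
[col 2] MV: children M:{C}, V:{C} ∩→ {C}; cost 0
[col 2] FMV: children F:{G}, MV:{C} ∪→ {C,G}; cost 1
[col 2] FMRV: children FMV:{C,G}, R:{G} ∩→ {G}; cost 0
[col 2] GY: children G:{A}, Y:{G} ∪→ {A,G}; cost 1
[col 2] FGMRVY: children FMRV:{G}, GY:{A,G} ∩→ {G}; cost 0
[col 3] MV: children M:{G}, V:{T} ∪→ {G,T}; cost 1
[col 3] FMV: children F:{C}, MV:{G,T} ∪→ {C,G,T}; cost 1
[col 3] FMRV: children FMV:{C,G,T}, R:{G} ∩→ {G}; cost 0
[col 3] GY: children G:{A}, Y:{G} ∪→ {A,G}; cost 1
[col 3] FGMRVY: children FMRV:{G}, GY:{A,G} ∩→ {G}; cost 0
[col 4] MV: children M:{T}, V:{G} ∪→ {G,T}; cost 1
[col 4] FMV: children F:{G}, MV:{G,T} ∩→ {G}; cost 0
[col 4] FMRV: children FMV:{G}, R:{C} ∪→ {C,G}; cost 1
[col 4] GY: children G:{T}, Y:{T} ∩→ {T}; cost 0
[col 4] FGMRVY: children FMRV:{C,G}, GY:{T} ∪→ {C,G,T}; cost 1
[col 5] MV: children M:{A}, V:{A} ∩→ {A}; cost 0
[col 5] FMV: children F:{C}, MV:{A} ∪→ {A,C}; cost 1
[col 5] FMRV: children FMV:{A,C}, R:{A} ∩→ {A}; cost 0
[col 5] GY: children G:{G}, Y:{G} ∩→ {G}; cost 0
[col 5] FGMRVY: children FMRV:{A}, GY:{G} ∪→ {A,G}; cost 1
[col 6] MV: children M:{A}, V:{G} ∪→ {A,G}; cost 1
[col 6] FMV: children F:{C}, MV:{A,G} ∪→ {A,C,G}; cost 1
[col 6] FMRV: children FMV:{A,C,G}, R:{T} ∪→ {A,C,G,T}; cost 1
[col 6] GY: children G:{A}, Y:{G} ∪→ {A,G}; cost 1
[col 6] FGMRVY: children FMRV:{A,C,G,T}, GY:{A,G} ∩→ {A,G}; cost 0
per-site changes: [2, 2, 2, 3, 3, 2, 4]; total = 18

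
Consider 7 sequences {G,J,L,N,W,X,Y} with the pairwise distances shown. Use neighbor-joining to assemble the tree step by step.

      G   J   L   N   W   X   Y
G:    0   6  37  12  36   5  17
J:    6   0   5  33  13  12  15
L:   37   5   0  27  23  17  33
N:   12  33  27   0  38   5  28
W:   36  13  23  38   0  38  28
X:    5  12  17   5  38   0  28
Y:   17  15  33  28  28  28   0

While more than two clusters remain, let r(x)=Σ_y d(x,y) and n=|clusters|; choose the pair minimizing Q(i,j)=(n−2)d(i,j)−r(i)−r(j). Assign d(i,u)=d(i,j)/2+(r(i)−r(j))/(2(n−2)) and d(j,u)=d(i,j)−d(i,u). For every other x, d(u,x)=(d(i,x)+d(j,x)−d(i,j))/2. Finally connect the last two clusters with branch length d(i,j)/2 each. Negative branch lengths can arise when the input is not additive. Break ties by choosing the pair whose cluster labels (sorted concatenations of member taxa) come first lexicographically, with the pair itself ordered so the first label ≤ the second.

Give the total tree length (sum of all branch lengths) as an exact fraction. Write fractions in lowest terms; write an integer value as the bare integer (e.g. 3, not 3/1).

step 1: merge (N,X) at d=5, Q=-223; branch lengths N→63/10, X→-13/10; new cluster NX
  updated: d(G,NX)=6, d(J,NX)=20, d(L,NX)=39/2, d(NX,W)=71/2, d(NX,Y)=51/2
step 2: merge (G,NX) at d=6, Q=-369/2; branch lengths G→39/16, NX→57/16; new cluster GNX
  updated: d(GNX,J)=10, d(GNX,L)=101/4, d(GNX,W)=131/4, d(GNX,Y)=73/4
step 3: merge (GNX,Y) at d=73/4, Q=-503/4; branch lengths GNX→187/24, Y→251/24; new cluster GNXY
  updated: d(GNXY,J)=27/8, d(GNXY,L)=20, d(GNXY,W)=85/4
step 4: merge (GNXY,W) at d=85/4, Q=-475/8; branch lengths GNXY→239/32, W→441/32; new cluster GNWXY
  updated: d(GNWXY,J)=-39/16, d(GNWXY,L)=87/8
step 5: merge (GNWXY,J) at d=-39/16, Q=-215/16; branch lengths GNWXY→55/32, J→-133/32; new cluster GJNWXY
  updated: d(GJNWXY,L)=293/32
step 6: merge (GJNWXY,L) at d=293/32; branch lengths GJNWXY→293/64, L→293/64; new cluster GJLNWXY
final tree: (((((G:39/16,(N:63/10,X:-13/10):57/16):187/24,Y:251/24):239/32,W:441/32):55/32,J:-133/32):293/64,L:293/64)
total length: 1831/32

1831/32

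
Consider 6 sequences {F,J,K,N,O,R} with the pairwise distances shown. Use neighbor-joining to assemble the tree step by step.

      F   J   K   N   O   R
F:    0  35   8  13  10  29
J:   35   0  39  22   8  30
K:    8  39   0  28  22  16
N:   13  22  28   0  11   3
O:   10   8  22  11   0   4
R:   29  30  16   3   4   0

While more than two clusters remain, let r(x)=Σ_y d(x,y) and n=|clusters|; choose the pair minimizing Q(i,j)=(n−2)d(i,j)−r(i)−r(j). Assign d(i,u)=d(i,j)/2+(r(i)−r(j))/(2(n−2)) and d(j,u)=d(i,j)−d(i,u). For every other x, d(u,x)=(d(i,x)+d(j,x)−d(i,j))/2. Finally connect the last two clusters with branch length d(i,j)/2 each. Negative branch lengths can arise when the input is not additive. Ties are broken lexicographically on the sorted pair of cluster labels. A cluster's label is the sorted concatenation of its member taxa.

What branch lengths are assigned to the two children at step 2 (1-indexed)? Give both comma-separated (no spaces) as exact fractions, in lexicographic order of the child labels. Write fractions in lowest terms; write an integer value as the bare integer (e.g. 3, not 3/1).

41/3,-17/3

iteration 1: select F,K (d=8, Q=-176); attach at lengths (7/4, 25/4); label the merged cluster FK
  updated: d(FK,J)=33, d(FK,N)=33/2, d(FK,O)=12, d(FK,R)=37/2
iteration 2: select J,O (d=8, Q=-104); attach at lengths (41/3, -17/3); label the merged cluster JO
  updated: d(FK,JO)=37/2, d(JO,N)=25/2, d(JO,R)=13
iteration 3: select FK,JO (d=37/2, Q=-121/2); attach at lengths (93/8, 55/8); label the merged cluster FJKO
  updated: d(FJKO,N)=21/4, d(FJKO,R)=13/2
iteration 4: select FJKO,N (d=21/4, Q=-59/4); attach at lengths (35/8, 7/8); label the merged cluster FJKNO
  updated: d(FJKNO,R)=17/8
iteration 5: select FJKNO,R (d=17/8); attach at lengths (17/16, 17/16); label the merged cluster FJKNOR
final tree: ((((F:7/4,K:25/4):93/8,(J:41/3,O:-17/3):55/8):35/8,N:7/8):17/16,R:17/16)
total length: 335/8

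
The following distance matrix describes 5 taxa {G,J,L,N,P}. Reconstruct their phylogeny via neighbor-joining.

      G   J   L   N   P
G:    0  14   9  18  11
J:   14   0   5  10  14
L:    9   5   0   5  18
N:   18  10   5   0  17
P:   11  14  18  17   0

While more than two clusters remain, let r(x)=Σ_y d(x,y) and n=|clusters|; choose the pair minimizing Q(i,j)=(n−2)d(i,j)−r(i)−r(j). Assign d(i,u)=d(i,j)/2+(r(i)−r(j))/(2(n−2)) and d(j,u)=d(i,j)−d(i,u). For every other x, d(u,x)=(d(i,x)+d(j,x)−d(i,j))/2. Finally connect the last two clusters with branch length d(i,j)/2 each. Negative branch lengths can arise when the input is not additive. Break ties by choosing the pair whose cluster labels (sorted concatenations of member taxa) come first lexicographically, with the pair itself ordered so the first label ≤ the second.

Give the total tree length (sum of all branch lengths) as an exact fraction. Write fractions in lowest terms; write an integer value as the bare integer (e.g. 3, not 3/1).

1. join G+P (d=11, Q=-79) ⇒ GP; edges |G|=25/6, |P|=41/6
  updated: d(GP,J)=17/2, d(GP,L)=8, d(GP,N)=12
2. join GP+J (d=17/2, Q=-35) ⇒ GJP; edges |GP|=11/2, |J|=3
  updated: d(GJP,L)=9/4, d(GJP,N)=27/4
3. join GJP+L (d=9/4, Q=-14) ⇒ GJLP; edges |GJP|=2, |L|=1/4
  updated: d(GJLP,N)=19/4
4. join GJLP+N (d=19/4) ⇒ GJLNP; edges |GJLP|=19/8, |N|=19/8
final tree: ((((G:25/6,P:41/6):11/2,J:3):2,L:1/4):19/8,N:19/8)
total length: 53/2

53/2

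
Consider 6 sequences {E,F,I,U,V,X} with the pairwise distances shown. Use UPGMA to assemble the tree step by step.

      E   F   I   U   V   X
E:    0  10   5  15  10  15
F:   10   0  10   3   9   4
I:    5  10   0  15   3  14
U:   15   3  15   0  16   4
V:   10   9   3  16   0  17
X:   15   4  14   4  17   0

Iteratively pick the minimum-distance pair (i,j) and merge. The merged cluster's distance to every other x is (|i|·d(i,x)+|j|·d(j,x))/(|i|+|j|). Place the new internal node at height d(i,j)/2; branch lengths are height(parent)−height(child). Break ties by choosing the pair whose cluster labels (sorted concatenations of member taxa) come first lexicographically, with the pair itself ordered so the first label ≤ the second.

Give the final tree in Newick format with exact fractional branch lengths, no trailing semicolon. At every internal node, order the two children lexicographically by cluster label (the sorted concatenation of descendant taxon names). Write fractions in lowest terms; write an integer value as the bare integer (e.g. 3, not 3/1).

((E:15/4,(I:3/2,V:3/2):9/4):107/36,((F:3/2,U:3/2):1/2,X:2):85/18)

iteration 1: select F,U (d=3); attach at lengths (3/2, 3/2); label the merged cluster FU
  updated: d(E,FU)=25/2, d(FU,I)=25/2, d(FU,V)=25/2, d(FU,X)=4
iteration 2: select I,V (d=3); attach at lengths (3/2, 3/2); label the merged cluster IV
  updated: d(E,IV)=15/2, d(FU,IV)=25/2, d(IV,X)=31/2
iteration 3: select FU,X (d=4); attach at lengths (1/2, 2); label the merged cluster FUX
  updated: d(E,FUX)=40/3, d(FUX,IV)=27/2
iteration 4: select E,IV (d=15/2); attach at lengths (15/4, 9/4); label the merged cluster EIV
  updated: d(EIV,FUX)=121/9
iteration 5: select EIV,FUX (d=121/9); attach at lengths (107/36, 85/18); label the merged cluster EFIUVX
final tree: ((E:15/4,(I:3/2,V:3/2):9/4):107/36,((F:3/2,U:3/2):1/2,X:2):85/18)
total length: 799/36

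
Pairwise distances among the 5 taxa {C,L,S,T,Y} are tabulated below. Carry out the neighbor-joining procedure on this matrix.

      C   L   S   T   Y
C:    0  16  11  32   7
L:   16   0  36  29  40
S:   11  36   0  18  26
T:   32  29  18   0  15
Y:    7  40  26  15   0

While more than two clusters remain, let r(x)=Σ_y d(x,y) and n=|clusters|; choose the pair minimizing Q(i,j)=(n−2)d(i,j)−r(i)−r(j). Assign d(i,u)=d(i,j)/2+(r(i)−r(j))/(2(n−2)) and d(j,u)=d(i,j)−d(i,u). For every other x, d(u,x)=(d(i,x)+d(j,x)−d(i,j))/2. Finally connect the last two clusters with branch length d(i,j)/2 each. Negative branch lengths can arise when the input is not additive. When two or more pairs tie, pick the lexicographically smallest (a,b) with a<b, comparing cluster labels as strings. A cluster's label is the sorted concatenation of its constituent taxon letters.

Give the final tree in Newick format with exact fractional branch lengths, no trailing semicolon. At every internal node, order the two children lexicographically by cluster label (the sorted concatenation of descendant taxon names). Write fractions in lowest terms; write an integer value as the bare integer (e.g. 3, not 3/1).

iteration 1: select C,L (d=16, Q=-139); attach at lengths (-7/6, 103/6); label the merged cluster CL
  updated: d(CL,S)=31/2, d(CL,T)=45/2, d(CL,Y)=31/2
iteration 2: select CL,S (d=31/2, Q=-82); attach at lengths (25/4, 37/4); label the merged cluster CLS
  updated: d(CLS,T)=25/2, d(CLS,Y)=13
iteration 3: select CLS,T (d=25/2, Q=-81/2); attach at lengths (21/4, 29/4); label the merged cluster CLST
  updated: d(CLST,Y)=31/4
iteration 4: select CLST,Y (d=31/4); attach at lengths (31/8, 31/8); label the merged cluster CLSTY
final tree: ((((C:-7/6,L:103/6):25/4,S:37/4):21/4,T:29/4):31/8,Y:31/8)
total length: 207/4

((((C:-7/6,L:103/6):25/4,S:37/4):21/4,T:29/4):31/8,Y:31/8)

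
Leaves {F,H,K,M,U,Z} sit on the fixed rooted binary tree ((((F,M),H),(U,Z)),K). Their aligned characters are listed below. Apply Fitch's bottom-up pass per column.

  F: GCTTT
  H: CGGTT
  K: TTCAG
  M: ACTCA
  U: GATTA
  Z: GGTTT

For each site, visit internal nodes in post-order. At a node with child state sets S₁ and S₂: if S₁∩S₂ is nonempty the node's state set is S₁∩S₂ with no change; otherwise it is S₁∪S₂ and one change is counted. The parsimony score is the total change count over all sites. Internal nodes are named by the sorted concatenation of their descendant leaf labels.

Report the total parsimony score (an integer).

13

site 0, node FM: F={G} ∪ M={A} → {A,G} (+1)
site 0, node FHM: FM={A,G} ∪ H={C} → {A,C,G} (+1)
site 0, node UZ: U={G} ∩ Z={G} → {G} (+0)
site 0, node FHMUZ: FHM={A,C,G} ∩ UZ={G} → {G} (+0)
site 0, node FHKMUZ: FHMUZ={G} ∪ K={T} → {G,T} (+1)
site 1, node FM: F={C} ∩ M={C} → {C} (+0)
site 1, node FHM: FM={C} ∪ H={G} → {C,G} (+1)
site 1, node UZ: U={A} ∪ Z={G} → {A,G} (+1)
site 1, node FHMUZ: FHM={C,G} ∩ UZ={A,G} → {G} (+0)
site 1, node FHKMUZ: FHMUZ={G} ∪ K={T} → {G,T} (+1)
site 2, node FM: F={T} ∩ M={T} → {T} (+0)
site 2, node FHM: FM={T} ∪ H={G} → {G,T} (+1)
site 2, node UZ: U={T} ∩ Z={T} → {T} (+0)
site 2, node FHMUZ: FHM={G,T} ∩ UZ={T} → {T} (+0)
site 2, node FHKMUZ: FHMUZ={T} ∪ K={C} → {C,T} (+1)
site 3, node FM: F={T} ∪ M={C} → {C,T} (+1)
site 3, node FHM: FM={C,T} ∩ H={T} → {T} (+0)
site 3, node UZ: U={T} ∩ Z={T} → {T} (+0)
site 3, node FHMUZ: FHM={T} ∩ UZ={T} → {T} (+0)
site 3, node FHKMUZ: FHMUZ={T} ∪ K={A} → {A,T} (+1)
site 4, node FM: F={T} ∪ M={A} → {A,T} (+1)
site 4, node FHM: FM={A,T} ∩ H={T} → {T} (+0)
site 4, node UZ: U={A} ∪ Z={T} → {A,T} (+1)
site 4, node FHMUZ: FHM={T} ∩ UZ={A,T} → {T} (+0)
site 4, node FHKMUZ: FHMUZ={T} ∪ K={G} → {G,T} (+1)
per-site changes: [3, 3, 2, 2, 3]; total = 13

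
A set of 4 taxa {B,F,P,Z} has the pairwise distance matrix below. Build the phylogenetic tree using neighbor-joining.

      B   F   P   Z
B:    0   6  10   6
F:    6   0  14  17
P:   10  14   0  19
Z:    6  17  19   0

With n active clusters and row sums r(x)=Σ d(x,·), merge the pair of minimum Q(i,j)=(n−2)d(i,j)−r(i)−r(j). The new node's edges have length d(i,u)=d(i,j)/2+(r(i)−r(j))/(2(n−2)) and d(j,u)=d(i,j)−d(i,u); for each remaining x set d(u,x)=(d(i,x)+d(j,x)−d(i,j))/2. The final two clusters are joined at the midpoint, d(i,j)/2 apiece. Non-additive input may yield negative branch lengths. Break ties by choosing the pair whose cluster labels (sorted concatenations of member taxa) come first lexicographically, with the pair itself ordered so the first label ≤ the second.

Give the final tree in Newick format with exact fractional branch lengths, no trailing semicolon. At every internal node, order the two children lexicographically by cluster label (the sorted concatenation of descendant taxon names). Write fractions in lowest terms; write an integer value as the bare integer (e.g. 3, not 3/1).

step 1: merge (B,Z) at d=6, Q=-52; branch lengths B→-2, Z→8; new cluster BZ
  updated: d(BZ,F)=17/2, d(BZ,P)=23/2
step 2: merge (BZ,F) at d=17/2, Q=-34; branch lengths BZ→3, F→11/2; new cluster BFZ
  updated: d(BFZ,P)=17/2
step 3: merge (BFZ,P) at d=17/2; branch lengths BFZ→17/4, P→17/4; new cluster BFPZ
final tree: (((B:-2,Z:8):3,F:11/2):17/4,P:17/4)
total length: 23

(((B:-2,Z:8):3,F:11/2):17/4,P:17/4)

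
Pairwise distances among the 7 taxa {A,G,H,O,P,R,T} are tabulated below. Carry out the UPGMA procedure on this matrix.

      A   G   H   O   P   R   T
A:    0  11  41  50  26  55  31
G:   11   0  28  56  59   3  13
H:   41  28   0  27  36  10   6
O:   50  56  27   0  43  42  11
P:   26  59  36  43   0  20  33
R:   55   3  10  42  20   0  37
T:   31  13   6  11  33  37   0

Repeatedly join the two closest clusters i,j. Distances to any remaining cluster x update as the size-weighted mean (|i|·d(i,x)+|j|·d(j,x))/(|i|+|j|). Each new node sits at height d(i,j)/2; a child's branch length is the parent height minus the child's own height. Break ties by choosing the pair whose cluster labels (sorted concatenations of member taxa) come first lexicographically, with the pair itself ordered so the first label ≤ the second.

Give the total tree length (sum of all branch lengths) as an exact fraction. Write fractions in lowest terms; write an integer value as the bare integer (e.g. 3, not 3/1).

1. join G+R (d=3) ⇒ GR; edges |G|=3/2, |R|=3/2
  updated: d(A,GR)=33, d(GR,H)=19, d(GR,O)=49, d(GR,P)=79/2, d(GR,T)=25
2. join H+T (d=6) ⇒ HT; edges |H|=3, |T|=3
  updated: d(A,HT)=36, d(GR,HT)=22, d(HT,O)=19, d(HT,P)=69/2
3. join HT+O (d=19) ⇒ HOT; edges |HT|=13/2, |O|=19/2
  updated: d(A,HOT)=122/3, d(GR,HOT)=31, d(HOT,P)=112/3
4. join A+P (d=26) ⇒ AP; edges |A|=13, |P|=13
  updated: d(AP,GR)=145/4, d(AP,HOT)=39
5. join GR+HOT (d=31) ⇒ GHORT; edges |GR|=14, |HOT|=6
  updated: d(AP,GHORT)=379/10
6. join AP+GHORT (d=379/10) ⇒ AGHOPRT; edges |AP|=119/20, |GHORT|=69/20
final tree: ((A:13,P:13):119/20,((G:3/2,R:3/2):14,((H:3,T:3):13/2,O:19/2):6):69/20)
total length: 402/5

402/5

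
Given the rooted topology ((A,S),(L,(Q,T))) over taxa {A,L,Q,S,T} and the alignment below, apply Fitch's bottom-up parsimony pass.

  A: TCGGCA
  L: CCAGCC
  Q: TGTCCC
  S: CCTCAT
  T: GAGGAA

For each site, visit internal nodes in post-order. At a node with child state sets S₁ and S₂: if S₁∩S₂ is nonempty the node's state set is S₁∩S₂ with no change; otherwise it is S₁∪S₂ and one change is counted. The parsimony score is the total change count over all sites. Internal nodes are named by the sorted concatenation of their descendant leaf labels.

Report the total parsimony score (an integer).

site 0, node AS: A={T} ∪ S={C} → {C,T} (+1)
site 0, node QT: Q={T} ∪ T={G} → {G,T} (+1)
site 0, node LQT: L={C} ∪ QT={G,T} → {C,G,T} (+1)
site 0, node ALQST: AS={C,T} ∩ LQT={C,G,T} → {C,T} (+0)
site 1, node AS: A={C} ∩ S={C} → {C} (+0)
site 1, node QT: Q={G} ∪ T={A} → {A,G} (+1)
site 1, node LQT: L={C} ∪ QT={A,G} → {A,C,G} (+1)
site 1, node ALQST: AS={C} ∩ LQT={A,C,G} → {C} (+0)
site 2, node AS: A={G} ∪ S={T} → {G,T} (+1)
site 2, node QT: Q={T} ∪ T={G} → {G,T} (+1)
site 2, node LQT: L={A} ∪ QT={G,T} → {A,G,T} (+1)
site 2, node ALQST: AS={G,T} ∩ LQT={A,G,T} → {G,T} (+0)
site 3, node AS: A={G} ∪ S={C} → {C,G} (+1)
site 3, node QT: Q={C} ∪ T={G} → {C,G} (+1)
site 3, node LQT: L={G} ∩ QT={C,G} → {G} (+0)
site 3, node ALQST: AS={C,G} ∩ LQT={G} → {G} (+0)
site 4, node AS: A={C} ∪ S={A} → {A,C} (+1)
site 4, node QT: Q={C} ∪ T={A} → {A,C} (+1)
site 4, node LQT: L={C} ∩ QT={A,C} → {C} (+0)
site 4, node ALQST: AS={A,C} ∩ LQT={C} → {C} (+0)
site 5, node AS: A={A} ∪ S={T} → {A,T} (+1)
site 5, node QT: Q={C} ∪ T={A} → {A,C} (+1)
site 5, node LQT: L={C} ∩ QT={A,C} → {C} (+0)
site 5, node ALQST: AS={A,T} ∪ LQT={C} → {A,C,T} (+1)
per-site changes: [3, 2, 3, 2, 2, 3]; total = 15

15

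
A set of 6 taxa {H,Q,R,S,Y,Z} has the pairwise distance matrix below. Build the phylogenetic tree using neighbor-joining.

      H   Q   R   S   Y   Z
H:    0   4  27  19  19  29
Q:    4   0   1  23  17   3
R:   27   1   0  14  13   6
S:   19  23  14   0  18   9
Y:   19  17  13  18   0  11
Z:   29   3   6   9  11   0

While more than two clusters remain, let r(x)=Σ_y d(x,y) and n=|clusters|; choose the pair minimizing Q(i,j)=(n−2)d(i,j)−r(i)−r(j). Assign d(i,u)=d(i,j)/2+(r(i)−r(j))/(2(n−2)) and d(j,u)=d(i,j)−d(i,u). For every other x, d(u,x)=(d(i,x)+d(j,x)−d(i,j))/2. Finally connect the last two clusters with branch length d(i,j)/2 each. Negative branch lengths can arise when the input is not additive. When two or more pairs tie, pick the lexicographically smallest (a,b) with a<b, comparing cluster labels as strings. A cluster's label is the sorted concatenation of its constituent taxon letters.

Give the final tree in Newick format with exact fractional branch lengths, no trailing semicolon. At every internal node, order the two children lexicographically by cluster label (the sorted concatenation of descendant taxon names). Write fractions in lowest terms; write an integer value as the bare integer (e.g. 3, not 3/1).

step 1: merge (H,Q) at d=4, Q=-130; branch lengths H→33/4, Q→-17/4; new cluster HQ
  updated: d(HQ,R)=12, d(HQ,S)=19, d(HQ,Y)=16, d(HQ,Z)=14
step 2: merge (S,Z) at d=9, Q=-73; branch lengths S→47/6, Z→7/6; new cluster SZ
  updated: d(HQ,SZ)=12, d(R,SZ)=11/2, d(SZ,Y)=10
step 3: merge (HQ,Y) at d=16, Q=-47; branch lengths HQ→33/4, Y→31/4; new cluster HQY
  updated: d(HQY,R)=9/2, d(HQY,SZ)=3
step 4: merge (HQY,R) at d=9/2, Q=-13; branch lengths HQY→1, R→7/2; new cluster HQRY
  updated: d(HQRY,SZ)=2
step 5: merge (HQRY,SZ) at d=2; branch lengths HQRY→1, SZ→1; new cluster HQRSYZ
final tree: ((((H:33/4,Q:-17/4):33/4,Y:31/4):1,R:7/2):1,(S:47/6,Z:7/6):1)
total length: 71/2

((((H:33/4,Q:-17/4):33/4,Y:31/4):1,R:7/2):1,(S:47/6,Z:7/6):1)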